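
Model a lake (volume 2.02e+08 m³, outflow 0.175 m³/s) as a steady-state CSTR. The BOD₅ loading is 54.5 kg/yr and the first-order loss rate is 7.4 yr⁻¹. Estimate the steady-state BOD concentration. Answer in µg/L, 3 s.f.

Outflow Q = 0.175 m³/s × 3.156e+07 s/yr = 5.523e+06 m³/yr.
Steady-state CSTR mass balance: W = Q·C + k·V·C, so C = W/(Q + kV).
Q + kV = 5.523e+06 + 7.4·2.02e+08 = 1.5e+09 m³/yr.
C = 54.5/1.5e+09 = 3.633e-08 kg/m³ = 3.633e-05 mg/L = 0.03633 µg/L.

0.0363 µg/L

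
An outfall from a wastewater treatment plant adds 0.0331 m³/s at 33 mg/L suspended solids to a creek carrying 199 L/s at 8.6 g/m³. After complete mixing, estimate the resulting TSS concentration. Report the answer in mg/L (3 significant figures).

12.1 mg/L

199 L/s = 0.199 m³/s.
Conservation of mass across the mixing zone: C = (0.0331·33 + 0.199·8.6) / (0.0331 + 0.199) = 2.804/0.2321 = 12.08 mg/L.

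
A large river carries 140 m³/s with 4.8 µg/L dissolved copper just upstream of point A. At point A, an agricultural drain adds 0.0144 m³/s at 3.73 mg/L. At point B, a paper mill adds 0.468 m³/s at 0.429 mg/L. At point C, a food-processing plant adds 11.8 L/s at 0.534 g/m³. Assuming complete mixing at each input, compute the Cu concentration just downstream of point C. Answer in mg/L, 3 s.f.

0.00664 mg/L

4.8 µg/L = 0.0048 mg/L.
After input A: C = (140·0.0048 + 0.0144·3.73) / 140 = 0.005183 mg/L.
After input B: C = (140·0.005183 + 0.468·0.429) / 140.5 = 0.006595 mg/L.
11.8 L/s = 0.0118 m³/s.
After input C: C = (140.5·0.006595 + 0.0118·0.534) / 140.5 = 0.006639 mg/L.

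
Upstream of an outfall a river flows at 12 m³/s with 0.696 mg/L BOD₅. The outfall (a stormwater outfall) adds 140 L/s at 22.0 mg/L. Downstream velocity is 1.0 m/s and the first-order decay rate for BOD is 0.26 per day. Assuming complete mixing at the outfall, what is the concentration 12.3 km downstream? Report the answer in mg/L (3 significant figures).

0.907 mg/L

140 L/s = 0.14 m³/s.
After complete mixing, C₀ = (0.14·22 + 12·0.696) / 12.14 = 0.9417 mg/L.
Travel time t = 1.23e+04 m / 1.0 m/s = 1.23e+04 s = 0.1424 d.
C = 0.9417·exp(−0.26·0.1424) = 0.9417·0.9637 = 0.9075 mg/L.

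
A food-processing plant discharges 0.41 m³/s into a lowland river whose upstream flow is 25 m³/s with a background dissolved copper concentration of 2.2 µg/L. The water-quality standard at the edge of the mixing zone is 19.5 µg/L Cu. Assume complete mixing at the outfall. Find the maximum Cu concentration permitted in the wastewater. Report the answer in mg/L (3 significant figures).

1.07 mg/L

2.2 µg/L = 0.0022 mg/L.
19.5 µg/L = 0.0195 mg/L.
Mass balance: 0.0195·25.41 = 0.41·Cₑ + 25·0.0022.
Cₑ = (0.4955 − 0.055) / 0.41 = 1.074 mg/L.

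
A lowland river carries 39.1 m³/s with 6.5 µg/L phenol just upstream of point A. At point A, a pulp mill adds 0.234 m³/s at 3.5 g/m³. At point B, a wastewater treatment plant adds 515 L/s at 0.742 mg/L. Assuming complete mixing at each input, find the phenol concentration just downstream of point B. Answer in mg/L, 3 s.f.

6.5 µg/L = 0.0065 mg/L.
After input A: C = (39.1·0.0065 + 0.234·3.5) / 39.33 = 0.02728 mg/L.
515 L/s = 0.515 m³/s.
After input B: C = (39.33·0.02728 + 0.515·0.742) / 39.85 = 0.03652 mg/L.

0.0365 mg/L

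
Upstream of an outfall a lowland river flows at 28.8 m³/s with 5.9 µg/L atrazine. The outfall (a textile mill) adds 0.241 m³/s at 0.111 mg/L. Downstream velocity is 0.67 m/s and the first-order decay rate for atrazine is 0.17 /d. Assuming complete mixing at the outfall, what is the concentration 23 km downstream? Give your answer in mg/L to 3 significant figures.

5.9 µg/L = 0.0059 mg/L.
After complete mixing, C₀ = (0.241·0.111 + 28.8·0.0059) / 29.04 = 0.006772 mg/L.
Travel time t = 2.3e+04 m / 0.67 m/s = 3.433e+04 s = 0.3973 d.
C = 0.006772·exp(−0.17·0.3973) = 0.006772·0.9347 = 0.00633 mg/L.

0.00633 mg/L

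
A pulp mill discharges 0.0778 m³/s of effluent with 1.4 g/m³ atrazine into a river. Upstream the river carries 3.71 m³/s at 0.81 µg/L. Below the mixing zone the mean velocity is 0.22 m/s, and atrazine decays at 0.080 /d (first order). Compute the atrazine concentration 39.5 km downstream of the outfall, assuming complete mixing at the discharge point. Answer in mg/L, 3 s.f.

0.81 µg/L = 0.00081 mg/L.
After complete mixing, C₀ = (0.0778·1.4 + 3.71·0.00081) / 3.788 = 0.02955 mg/L.
Travel time t = 3.95e+04 m / 0.22 m/s = 1.795e+05 s = 2.078 d.
C = 0.02955·exp(−0.080·2.078) = 0.02955·0.8468 = 0.02502 mg/L.

0.0250 mg/L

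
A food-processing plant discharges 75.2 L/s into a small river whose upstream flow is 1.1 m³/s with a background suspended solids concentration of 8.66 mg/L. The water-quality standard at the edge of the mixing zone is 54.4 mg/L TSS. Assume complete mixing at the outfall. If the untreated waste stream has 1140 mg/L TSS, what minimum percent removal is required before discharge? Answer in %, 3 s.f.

36.5 %

75.2 L/s = 0.0752 m³/s.
Mass balance: 54.4·1.175 = 0.0752·Cₑ + 1.1·8.66.
Cₑ = (63.93 − 9.526) / 0.0752 = 723.5 mg/L.
Required removal = 1 − 723.5/1140 = 36.54 %.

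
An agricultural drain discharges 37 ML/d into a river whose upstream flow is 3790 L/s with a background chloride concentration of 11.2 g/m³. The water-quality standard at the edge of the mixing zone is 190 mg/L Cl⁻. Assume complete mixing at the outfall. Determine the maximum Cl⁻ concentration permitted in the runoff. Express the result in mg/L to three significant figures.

1770 mg/L

37 ML/d = 0.4282 m³/s.
3790 L/s = 3.79 m³/s.
Mass balance: 190·4.218 = 0.4282·Cₑ + 3.79·11.2.
Cₑ = (801.5 − 42.45) / 0.4282 = 1772 mg/L.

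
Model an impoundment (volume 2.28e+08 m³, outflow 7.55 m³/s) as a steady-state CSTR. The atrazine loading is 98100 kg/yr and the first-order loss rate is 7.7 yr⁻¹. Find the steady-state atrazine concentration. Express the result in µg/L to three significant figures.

49.2 µg/L

Outflow Q = 7.55 m³/s × 3.156e+07 s/yr = 2.383e+08 m³/yr.
Steady-state CSTR mass balance: W = Q·C + k·V·C, so C = W/(Q + kV).
Q + kV = 2.383e+08 + 7.7·2.28e+08 = 1.994e+09 m³/yr.
C = 98100/1.994e+09 = 4.92e-05 kg/m³ = 0.0492 mg/L = 49.2 µg/L.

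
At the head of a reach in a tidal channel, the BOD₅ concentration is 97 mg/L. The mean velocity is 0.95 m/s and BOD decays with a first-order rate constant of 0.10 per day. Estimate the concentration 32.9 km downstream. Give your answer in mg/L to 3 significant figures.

Travel time t = 32.9 km / 0.95 m/s = 3.29e+04/0.95 = 3.463e+04 s = 0.4008 d.
First-order decay: C = 97·exp(−0.10·0.4008) = 97·0.9607 = 93.19 mg/L.

93.2 mg/L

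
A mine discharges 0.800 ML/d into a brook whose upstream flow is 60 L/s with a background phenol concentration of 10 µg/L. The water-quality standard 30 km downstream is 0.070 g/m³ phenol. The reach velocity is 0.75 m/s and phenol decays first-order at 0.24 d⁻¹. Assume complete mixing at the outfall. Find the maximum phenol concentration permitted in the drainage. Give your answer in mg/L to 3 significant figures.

0.520 mg/L

0.800 ML/d = 0.009259 m³/s.
60 L/s = 0.06 m³/s.
10 µg/L = 0.01 mg/L.
Travel time to the compliance point: t = 3e+04/0.75 = 4e+04 s = 0.463 d; decay factor exp(−0.24·0.463) = 0.8948.
So the concentration just after mixing may be at most 0.07/0.8948 = 0.07823 mg/L.
Mass balance: 0.07823·0.06926 = 0.009259·Cₑ + 0.06·0.01.
Cₑ = (0.005418 − 0.0006) / 0.009259 = 0.5203 mg/L.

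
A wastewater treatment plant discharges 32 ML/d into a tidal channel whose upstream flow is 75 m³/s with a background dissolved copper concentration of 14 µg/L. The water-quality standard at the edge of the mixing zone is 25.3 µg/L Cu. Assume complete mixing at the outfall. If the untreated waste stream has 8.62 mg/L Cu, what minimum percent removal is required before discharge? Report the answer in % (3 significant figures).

73.2 %

32 ML/d = 0.3704 m³/s.
14 µg/L = 0.014 mg/L.
25.3 µg/L = 0.0253 mg/L.
Mass balance: 0.0253·75.37 = 0.3704·Cₑ + 75·0.014.
Cₑ = (1.907 − 1.05) / 0.3704 = 2.314 mg/L.
Required removal = 1 − 2.314/8.62 = 73.16 %.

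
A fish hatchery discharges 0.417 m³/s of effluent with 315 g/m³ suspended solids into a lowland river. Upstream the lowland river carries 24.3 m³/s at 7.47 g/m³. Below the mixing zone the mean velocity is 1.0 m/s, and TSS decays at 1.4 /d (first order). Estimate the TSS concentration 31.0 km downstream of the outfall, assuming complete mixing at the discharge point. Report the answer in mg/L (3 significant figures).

7.66 mg/L

After complete mixing, C₀ = (0.417·315 + 24.3·7.47) / 24.72 = 12.66 mg/L.
Travel time t = 3.1e+04 m / 1.0 m/s = 3.1e+04 s = 0.3588 d.
C = 12.66·exp(−1.4·0.3588) = 12.66·0.6051 = 7.66 mg/L.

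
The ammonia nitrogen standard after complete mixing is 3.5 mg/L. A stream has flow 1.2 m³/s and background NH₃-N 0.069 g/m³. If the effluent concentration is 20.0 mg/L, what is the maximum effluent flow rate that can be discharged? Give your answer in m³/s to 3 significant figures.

Mass balance at complete mixing: C_std·(Q_w + Q_r) = Q_w·C_e + Q_r·C_b.
Rearranging, Q_w = Q_r·(C_std − C_b)/(C_e − C_std) = 1.2·(3.5 − 0.069) / (20 − 3.5) = 0.2495 m³/s.

0.250 m³/s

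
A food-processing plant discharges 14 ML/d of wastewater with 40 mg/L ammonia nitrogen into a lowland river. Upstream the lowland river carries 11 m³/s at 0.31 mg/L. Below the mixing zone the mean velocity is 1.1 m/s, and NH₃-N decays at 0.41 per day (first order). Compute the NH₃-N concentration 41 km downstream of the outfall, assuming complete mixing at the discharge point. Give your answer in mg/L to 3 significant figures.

14 ML/d = 0.162 m³/s.
After complete mixing, C₀ = (0.162·40 + 11·0.31) / 11.16 = 0.8862 mg/L.
Travel time t = 4.1e+04 m / 1.1 m/s = 3.727e+04 s = 0.4314 d.
C = 0.8862·exp(−0.41·0.4314) = 0.8862·0.8379 = 0.7425 mg/L.

0.743 mg/L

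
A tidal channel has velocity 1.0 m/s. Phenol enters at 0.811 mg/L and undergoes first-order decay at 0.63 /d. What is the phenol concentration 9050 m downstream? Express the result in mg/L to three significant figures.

Travel time t = 9050 m / 1.0 m/s = 9050/1.0 = 9050 s = 0.1047 d.
First-order decay: C = 0.811·exp(−0.63·0.1047) = 0.811·0.9361 = 0.7592 mg/L.

0.759 mg/L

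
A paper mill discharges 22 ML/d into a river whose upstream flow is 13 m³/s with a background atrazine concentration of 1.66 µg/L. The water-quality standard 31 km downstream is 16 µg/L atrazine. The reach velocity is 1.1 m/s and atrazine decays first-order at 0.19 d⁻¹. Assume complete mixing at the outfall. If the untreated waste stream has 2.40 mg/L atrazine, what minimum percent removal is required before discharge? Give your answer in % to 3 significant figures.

66.6 %

22 ML/d = 0.2546 m³/s.
1.66 µg/L = 0.00166 mg/L.
16 µg/L = 0.016 mg/L.
Travel time to the compliance point: t = 3.1e+04/1.1 = 2.818e+04 s = 0.3262 d; decay factor exp(−0.19·0.3262) = 0.9399.
So the concentration just after mixing may be at most 0.016/0.9399 = 0.01702 mg/L.
Mass balance: 0.01702·13.25 = 0.2546·Cₑ + 13·0.00166.
Cₑ = (0.2256 − 0.02158) / 0.2546 = 0.8014 mg/L.
Required removal = 1 − 0.8014/2.40 = 66.61 %.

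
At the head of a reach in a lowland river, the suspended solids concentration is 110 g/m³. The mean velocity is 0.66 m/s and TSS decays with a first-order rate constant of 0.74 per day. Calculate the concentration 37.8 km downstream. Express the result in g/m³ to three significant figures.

Travel time t = 37.8 km / 0.66 m/s = 3.78e+04/0.66 = 5.727e+04 s = 0.6629 d.
First-order decay: C = 110·exp(−0.74·0.6629) = 110·0.6123 = 67.35 g/m³.

67.4 g/m³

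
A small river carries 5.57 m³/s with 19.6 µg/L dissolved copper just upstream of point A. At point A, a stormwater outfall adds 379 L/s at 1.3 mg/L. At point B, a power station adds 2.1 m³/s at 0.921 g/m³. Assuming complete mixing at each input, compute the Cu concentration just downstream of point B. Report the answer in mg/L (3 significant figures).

19.6 µg/L = 0.0196 mg/L.
379 L/s = 0.379 m³/s.
After input A: C = (5.57·0.0196 + 0.379·1.3) / 5.949 = 0.1012 mg/L.
After input B: C = (5.949·0.1012 + 2.1·0.921) / 8.049 = 0.3151 mg/L.

0.315 mg/L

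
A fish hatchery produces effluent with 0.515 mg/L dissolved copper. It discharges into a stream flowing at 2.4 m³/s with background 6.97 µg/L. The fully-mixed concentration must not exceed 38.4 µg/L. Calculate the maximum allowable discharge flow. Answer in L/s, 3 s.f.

6.97 µg/L = 0.00697 mg/L.
38.4 µg/L = 0.0384 mg/L.
Mass balance at complete mixing: C_std·(Q_w + Q_r) = Q_w·C_e + Q_r·C_b.
Rearranging, Q_w = Q_r·(C_std − C_b)/(C_e − C_std) = 2.4·(0.0384 − 0.00697) / (0.515 − 0.0384) = 0.1583 m³/s.
= 158.3 L/s.

158 L/s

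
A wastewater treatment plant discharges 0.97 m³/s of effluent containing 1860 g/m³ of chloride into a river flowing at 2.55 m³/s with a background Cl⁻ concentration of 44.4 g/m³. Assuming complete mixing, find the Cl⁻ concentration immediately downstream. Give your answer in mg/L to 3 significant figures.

Conservation of mass across the mixing zone: C = (0.97·1860 + 2.55·44.4) / (0.97 + 2.55) = 1917/3.52 = 544.7 mg/L.

545 mg/L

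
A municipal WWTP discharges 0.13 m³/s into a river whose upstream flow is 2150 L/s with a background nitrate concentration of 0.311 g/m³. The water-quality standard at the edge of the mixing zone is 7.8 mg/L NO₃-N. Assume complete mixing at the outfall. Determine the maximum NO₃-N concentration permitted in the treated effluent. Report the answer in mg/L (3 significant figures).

2150 L/s = 2.15 m³/s.
Mass balance: 7.8·2.28 = 0.13·Cₑ + 2.15·0.311.
Cₑ = (17.78 − 0.6686) / 0.13 = 131.7 mg/L.

132 mg/L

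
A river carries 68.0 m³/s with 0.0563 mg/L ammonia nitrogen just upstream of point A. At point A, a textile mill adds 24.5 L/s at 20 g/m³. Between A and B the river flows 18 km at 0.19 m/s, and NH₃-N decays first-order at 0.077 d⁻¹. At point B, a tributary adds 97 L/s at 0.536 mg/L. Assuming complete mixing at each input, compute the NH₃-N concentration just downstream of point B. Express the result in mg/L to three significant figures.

24.5 L/s = 0.0245 m³/s.
After input A: C = (68·0.0563 + 0.0245·20) / 68.02 = 0.06348 mg/L.
Over the 18 km reach to input B (t = 9.474e+04 s = 1.096 d), decay gives C = 0.06348·exp(−0.077·1.096) = 0.05834 mg/L.
97 L/s = 0.097 m³/s.
After input B: C = (68.02·0.05834 + 0.097·0.536) / 68.12 = 0.05902 mg/L.

0.0590 mg/L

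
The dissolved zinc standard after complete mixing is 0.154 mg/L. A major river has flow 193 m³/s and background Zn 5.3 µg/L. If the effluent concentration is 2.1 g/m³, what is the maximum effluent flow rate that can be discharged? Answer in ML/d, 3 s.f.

5.3 µg/L = 0.0053 mg/L.
Mass balance at complete mixing: C_std·(Q_w + Q_r) = Q_w·C_e + Q_r·C_b.
Rearranging, Q_w = Q_r·(C_std − C_b)/(C_e − C_std) = 193·(0.154 − 0.0053) / (2.1 − 0.154) = 14.75 m³/s.
= 1274 ML/d.

1270 ML/d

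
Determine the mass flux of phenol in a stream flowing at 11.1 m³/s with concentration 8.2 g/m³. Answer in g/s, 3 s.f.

Mass flux = Q·C = 11.1 m³/s × 8.2 g/m³ = 91.02 g/s.

91.0 g/s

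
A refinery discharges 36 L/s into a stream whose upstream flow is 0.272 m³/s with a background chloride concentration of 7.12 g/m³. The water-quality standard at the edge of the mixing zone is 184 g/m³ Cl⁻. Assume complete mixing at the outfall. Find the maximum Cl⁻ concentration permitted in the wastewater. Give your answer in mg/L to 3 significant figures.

1520 mg/L

36 L/s = 0.036 m³/s.
Mass balance: 184·0.308 = 0.036·Cₑ + 0.272·7.12.
Cₑ = (56.67 − 1.937) / 0.036 = 1520 mg/L.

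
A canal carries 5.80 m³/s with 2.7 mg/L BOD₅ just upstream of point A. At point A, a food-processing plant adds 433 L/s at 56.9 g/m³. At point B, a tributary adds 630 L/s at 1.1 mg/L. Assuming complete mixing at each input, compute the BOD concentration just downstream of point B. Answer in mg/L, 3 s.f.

5.97 mg/L

433 L/s = 0.433 m³/s.
After input A: C = (5.8·2.7 + 0.433·56.9) / 6.233 = 6.465 mg/L.
630 L/s = 0.63 m³/s.
After input B: C = (6.233·6.465 + 0.63·1.1) / 6.863 = 5.973 mg/L.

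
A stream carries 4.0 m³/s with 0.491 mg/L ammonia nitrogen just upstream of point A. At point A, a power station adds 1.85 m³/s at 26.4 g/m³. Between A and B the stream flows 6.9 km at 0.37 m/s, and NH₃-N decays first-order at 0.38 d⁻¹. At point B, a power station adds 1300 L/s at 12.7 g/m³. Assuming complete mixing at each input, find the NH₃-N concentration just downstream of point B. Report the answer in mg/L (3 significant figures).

8.86 mg/L

After input A: C = (4·0.491 + 1.85·26.4) / 5.85 = 8.684 mg/L.
Over the 6.9 km reach to input B (t = 1.865e+04 s = 0.2158 d), decay gives C = 8.684·exp(−0.38·0.2158) = 8.001 mg/L.
1300 L/s = 1.3 m³/s.
After input B: C = (5.85·8.001 + 1.3·12.7) / 7.15 = 8.855 mg/L.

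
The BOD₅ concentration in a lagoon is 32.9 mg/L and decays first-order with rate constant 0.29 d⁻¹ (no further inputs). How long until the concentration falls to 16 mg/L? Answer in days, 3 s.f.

2.49 d

t = ln(C₀/C)/k = ln(32.9/16)/0.29 = 0.7209/0.29 = 2.486 d.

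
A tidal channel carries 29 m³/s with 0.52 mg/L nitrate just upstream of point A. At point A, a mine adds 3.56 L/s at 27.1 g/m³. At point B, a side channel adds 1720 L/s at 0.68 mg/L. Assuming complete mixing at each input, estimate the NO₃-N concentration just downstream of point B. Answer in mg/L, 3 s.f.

0.532 mg/L

3.56 L/s = 0.00356 m³/s.
After input A: C = (29·0.52 + 0.00356·27.1) / 29 = 0.5233 mg/L.
1720 L/s = 1.72 m³/s.
After input B: C = (29·0.5233 + 1.72·0.68) / 30.72 = 0.532 mg/L.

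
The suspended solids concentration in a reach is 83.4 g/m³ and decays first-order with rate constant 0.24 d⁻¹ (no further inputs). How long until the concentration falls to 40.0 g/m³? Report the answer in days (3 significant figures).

t = ln(C₀/C)/k = ln(83.4/40.0)/0.24 = 0.7348/0.24 = 3.062 d.

3.06 d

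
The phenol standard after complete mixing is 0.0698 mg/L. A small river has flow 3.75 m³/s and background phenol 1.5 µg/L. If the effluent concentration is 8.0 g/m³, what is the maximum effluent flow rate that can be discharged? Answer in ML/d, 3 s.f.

1.5 µg/L = 0.0015 mg/L.
Mass balance at complete mixing: C_std·(Q_w + Q_r) = Q_w·C_e + Q_r·C_b.
Rearranging, Q_w = Q_r·(C_std − C_b)/(C_e − C_std) = 3.75·(0.0698 − 0.0015) / (8 − 0.0698) = 0.0323 m³/s.
= 2.79 ML/d.

2.79 ML/d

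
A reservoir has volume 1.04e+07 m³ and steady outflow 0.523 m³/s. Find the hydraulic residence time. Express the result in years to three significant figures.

0.630 yr

Q = 0.523 m³/s × 3.156e+07 s/yr = 1.65e+07 m³/yr.
Hydraulic residence time τ = V/Q = 1.04e+07/1.65e+07 = 0.6301 yr.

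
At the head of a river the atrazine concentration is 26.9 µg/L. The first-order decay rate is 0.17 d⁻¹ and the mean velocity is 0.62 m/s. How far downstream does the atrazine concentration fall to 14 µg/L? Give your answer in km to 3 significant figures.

206 km

From C = C₀·e^(−kt), t = ln(C₀/C)/k = ln(26.9/14)/0.17 = 0.6531/0.17 = 3.842 d.
Distance = v·t = 0.62 m/s × 3.319e+05 s = 2.058e+05 m = 205.8 km.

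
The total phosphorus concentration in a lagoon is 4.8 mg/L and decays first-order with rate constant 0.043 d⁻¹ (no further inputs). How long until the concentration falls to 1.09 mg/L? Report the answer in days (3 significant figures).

34.5 d

t = ln(C₀/C)/k = ln(4.8/1.09)/0.043 = 1.482/0.043 = 34.48 d.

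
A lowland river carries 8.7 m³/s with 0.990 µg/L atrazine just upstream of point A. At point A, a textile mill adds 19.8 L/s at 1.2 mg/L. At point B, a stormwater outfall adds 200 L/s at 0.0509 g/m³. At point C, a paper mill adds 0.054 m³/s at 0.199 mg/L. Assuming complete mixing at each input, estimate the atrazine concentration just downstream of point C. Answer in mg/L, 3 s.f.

0.990 µg/L = 0.00099 mg/L.
19.8 L/s = 0.0198 m³/s.
After input A: C = (8.7·0.00099 + 0.0198·1.2) / 8.72 = 0.003713 mg/L.
200 L/s = 0.2 m³/s.
After input B: C = (8.72·0.003713 + 0.2·0.0509) / 8.92 = 0.004771 mg/L.
After input C: C = (8.92·0.004771 + 0.054·0.199) / 8.974 = 0.005939 mg/L.

0.00594 mg/L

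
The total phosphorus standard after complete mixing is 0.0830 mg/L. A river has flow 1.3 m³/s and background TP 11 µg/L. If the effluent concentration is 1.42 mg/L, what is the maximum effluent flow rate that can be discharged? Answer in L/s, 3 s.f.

11 µg/L = 0.011 mg/L.
Mass balance at complete mixing: C_std·(Q_w + Q_r) = Q_w·C_e + Q_r·C_b.
Rearranging, Q_w = Q_r·(C_std − C_b)/(C_e − C_std) = 1.3·(0.083 − 0.011) / (1.42 − 0.083) = 0.07001 m³/s.
= 70.01 L/s.

70.0 L/s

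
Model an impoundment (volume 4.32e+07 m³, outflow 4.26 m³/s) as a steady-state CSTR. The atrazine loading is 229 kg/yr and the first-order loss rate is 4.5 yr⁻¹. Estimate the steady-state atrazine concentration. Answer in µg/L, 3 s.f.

Outflow Q = 4.26 m³/s × 3.156e+07 s/yr = 1.344e+08 m³/yr.
Steady-state CSTR mass balance: W = Q·C + k·V·C, so C = W/(Q + kV).
Q + kV = 1.344e+08 + 4.5·4.32e+07 = 3.288e+08 m³/yr.
C = 229/3.288e+08 = 6.964e-07 kg/m³ = 0.0006964 mg/L = 0.6964 µg/L.

0.696 µg/L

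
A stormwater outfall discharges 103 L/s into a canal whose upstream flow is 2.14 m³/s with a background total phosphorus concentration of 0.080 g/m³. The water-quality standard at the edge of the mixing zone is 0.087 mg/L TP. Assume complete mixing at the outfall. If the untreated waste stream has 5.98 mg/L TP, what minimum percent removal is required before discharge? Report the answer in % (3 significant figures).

96.1 %

103 L/s = 0.103 m³/s.
Mass balance: 0.087·2.243 = 0.103·Cₑ + 2.14·0.08.
Cₑ = (0.1951 − 0.1712) / 0.103 = 0.2324 mg/L.
Required removal = 1 − 0.2324/5.98 = 96.11 %.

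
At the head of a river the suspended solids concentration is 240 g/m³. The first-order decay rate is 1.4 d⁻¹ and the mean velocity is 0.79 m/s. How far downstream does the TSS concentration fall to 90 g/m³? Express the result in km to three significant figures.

47.8 km

From C = C₀·e^(−kt), t = ln(C₀/C)/k = ln(240/90)/1.4 = 0.9808/1.4 = 0.7006 d.
Distance = v·t = 0.79 m/s × 6.053e+04 s = 4.782e+04 m = 47.82 km.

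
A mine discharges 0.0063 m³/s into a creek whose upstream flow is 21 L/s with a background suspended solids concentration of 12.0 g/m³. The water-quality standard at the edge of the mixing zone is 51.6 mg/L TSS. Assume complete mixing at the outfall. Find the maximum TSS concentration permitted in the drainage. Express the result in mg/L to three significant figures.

184 mg/L

21 L/s = 0.021 m³/s.
Mass balance: 51.6·0.0273 = 0.0063·Cₑ + 0.021·12.
Cₑ = (1.409 − 0.252) / 0.0063 = 183.6 mg/L.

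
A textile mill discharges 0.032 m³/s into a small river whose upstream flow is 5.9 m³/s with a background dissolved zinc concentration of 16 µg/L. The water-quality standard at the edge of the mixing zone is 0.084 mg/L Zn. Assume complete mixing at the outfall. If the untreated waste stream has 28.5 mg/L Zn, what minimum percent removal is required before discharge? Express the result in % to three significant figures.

55.7 %

16 µg/L = 0.016 mg/L.
Mass balance: 0.084·5.932 = 0.032·Cₑ + 5.9·0.016.
Cₑ = (0.4983 − 0.0944) / 0.032 = 12.62 mg/L.
Required removal = 1 − 12.62/28.5 = 55.71 %.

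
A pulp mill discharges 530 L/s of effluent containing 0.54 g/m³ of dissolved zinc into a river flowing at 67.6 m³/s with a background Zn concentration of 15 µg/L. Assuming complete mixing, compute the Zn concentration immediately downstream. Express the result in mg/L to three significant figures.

0.0191 mg/L

530 L/s = 0.53 m³/s.
15 µg/L = 0.015 mg/L.
Conservation of mass across the mixing zone: C = (0.53·0.54 + 67.6·0.015) / (0.53 + 67.6) = 1.3/68.13 = 0.01908 mg/L.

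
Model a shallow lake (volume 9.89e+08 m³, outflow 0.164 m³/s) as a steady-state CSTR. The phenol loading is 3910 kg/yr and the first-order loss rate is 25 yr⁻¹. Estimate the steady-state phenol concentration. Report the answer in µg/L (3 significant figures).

Outflow Q = 0.164 m³/s × 3.156e+07 s/yr = 5.175e+06 m³/yr.
Steady-state CSTR mass balance: W = Q·C + k·V·C, so C = W/(Q + kV).
Q + kV = 5.175e+06 + 25·9.89e+08 = 2.473e+10 m³/yr.
C = 3910/2.473e+10 = 1.581e-07 kg/m³ = 0.0001581 mg/L = 0.1581 µg/L.

0.158 µg/L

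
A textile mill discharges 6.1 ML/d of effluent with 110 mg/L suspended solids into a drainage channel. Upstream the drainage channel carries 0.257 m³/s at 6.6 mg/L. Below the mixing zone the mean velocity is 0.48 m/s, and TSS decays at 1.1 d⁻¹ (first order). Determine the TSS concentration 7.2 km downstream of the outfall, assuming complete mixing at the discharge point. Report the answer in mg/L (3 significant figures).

6.1 ML/d = 0.0706 m³/s.
After complete mixing, C₀ = (0.0706·110 + 0.257·6.6) / 0.3276 = 28.88 mg/L.
Travel time t = 7200 m / 0.48 m/s = 1.5e+04 s = 0.1736 d.
C = 28.88·exp(−1.1·0.1736) = 28.88·0.8262 = 23.86 mg/L.

23.9 mg/L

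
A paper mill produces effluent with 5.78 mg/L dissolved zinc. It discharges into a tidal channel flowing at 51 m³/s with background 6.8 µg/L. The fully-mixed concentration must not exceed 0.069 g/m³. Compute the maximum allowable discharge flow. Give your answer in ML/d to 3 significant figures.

6.8 µg/L = 0.0068 mg/L.
Mass balance at complete mixing: C_std·(Q_w + Q_r) = Q_w·C_e + Q_r·C_b.
Rearranging, Q_w = Q_r·(C_std − C_b)/(C_e − C_std) = 51·(0.069 − 0.0068) / (5.78 − 0.069) = 0.5555 m³/s.
= 47.99 ML/d.

48.0 ML/d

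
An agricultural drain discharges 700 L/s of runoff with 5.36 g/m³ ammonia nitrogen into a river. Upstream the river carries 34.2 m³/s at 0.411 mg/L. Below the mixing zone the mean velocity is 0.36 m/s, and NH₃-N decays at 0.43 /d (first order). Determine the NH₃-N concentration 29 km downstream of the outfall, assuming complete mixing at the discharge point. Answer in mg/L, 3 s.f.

0.342 mg/L

700 L/s = 0.7 m³/s.
After complete mixing, C₀ = (0.7·5.36 + 34.2·0.411) / 34.9 = 0.5103 mg/L.
Travel time t = 2.9e+04 m / 0.36 m/s = 8.056e+04 s = 0.9324 d.
C = 0.5103·exp(−0.43·0.9324) = 0.5103·0.6697 = 0.3417 mg/L.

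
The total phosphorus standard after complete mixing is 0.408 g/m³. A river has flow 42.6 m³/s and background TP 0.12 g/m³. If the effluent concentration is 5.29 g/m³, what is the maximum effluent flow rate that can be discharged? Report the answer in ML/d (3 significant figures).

217 ML/d

Mass balance at complete mixing: C_std·(Q_w + Q_r) = Q_w·C_e + Q_r·C_b.
Rearranging, Q_w = Q_r·(C_std − C_b)/(C_e − C_std) = 42.6·(0.408 − 0.12) / (5.29 − 0.408) = 2.513 m³/s.
= 217.1 ML/d.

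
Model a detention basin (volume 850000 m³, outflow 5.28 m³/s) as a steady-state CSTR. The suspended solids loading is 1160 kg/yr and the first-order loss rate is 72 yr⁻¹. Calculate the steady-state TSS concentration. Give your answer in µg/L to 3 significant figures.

5.09 µg/L

Outflow Q = 5.28 m³/s × 3.156e+07 s/yr = 1.666e+08 m³/yr.
Steady-state CSTR mass balance: W = Q·C + k·V·C, so C = W/(Q + kV).
Q + kV = 1.666e+08 + 72·850000 = 2.278e+08 m³/yr.
C = 1160/2.278e+08 = 5.092e-06 kg/m³ = 0.005092 mg/L = 5.092 µg/L.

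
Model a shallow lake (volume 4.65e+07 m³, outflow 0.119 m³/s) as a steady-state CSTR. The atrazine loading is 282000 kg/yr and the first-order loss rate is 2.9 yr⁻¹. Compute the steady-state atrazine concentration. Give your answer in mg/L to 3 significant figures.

2.03 mg/L

Outflow Q = 0.119 m³/s × 3.156e+07 s/yr = 3.755e+06 m³/yr.
Steady-state CSTR mass balance: W = Q·C + k·V·C, so C = W/(Q + kV).
Q + kV = 3.755e+06 + 2.9·4.65e+07 = 1.386e+08 m³/yr.
C = 282000/1.386e+08 = 0.002035 kg/m³ = 2.035 mg/L.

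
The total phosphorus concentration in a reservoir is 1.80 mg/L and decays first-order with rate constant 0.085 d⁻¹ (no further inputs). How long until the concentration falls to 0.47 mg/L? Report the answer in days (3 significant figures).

15.8 d

t = ln(C₀/C)/k = ln(1.80/0.47)/0.085 = 1.343/0.085 = 15.8 d.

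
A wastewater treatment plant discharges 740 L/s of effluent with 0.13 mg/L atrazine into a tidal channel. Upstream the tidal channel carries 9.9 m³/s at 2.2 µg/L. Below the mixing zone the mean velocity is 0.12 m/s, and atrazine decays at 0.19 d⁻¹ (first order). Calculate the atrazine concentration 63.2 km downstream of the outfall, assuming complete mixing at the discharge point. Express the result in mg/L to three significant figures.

0.00348 mg/L

740 L/s = 0.74 m³/s.
2.2 µg/L = 0.0022 mg/L.
After complete mixing, C₀ = (0.74·0.13 + 9.9·0.0022) / 10.64 = 0.01109 mg/L.
Travel time t = 6.32e+04 m / 0.12 m/s = 5.267e+05 s = 6.096 d.
C = 0.01109·exp(−0.19·6.096) = 0.01109·0.3141 = 0.003482 mg/L.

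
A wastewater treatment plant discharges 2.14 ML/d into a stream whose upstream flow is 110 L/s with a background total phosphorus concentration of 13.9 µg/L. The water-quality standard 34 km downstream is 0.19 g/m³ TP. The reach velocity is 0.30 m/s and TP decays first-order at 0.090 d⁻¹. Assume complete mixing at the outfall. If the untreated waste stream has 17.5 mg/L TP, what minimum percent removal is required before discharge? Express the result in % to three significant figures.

93.7 %

2.14 ML/d = 0.02477 m³/s.
110 L/s = 0.11 m³/s.
13.9 µg/L = 0.0139 mg/L.
Travel time to the compliance point: t = 3.4e+04/0.30 = 1.133e+05 s = 1.312 d; decay factor exp(−0.090·1.312) = 0.8886.
So the concentration just after mixing may be at most 0.19/0.8886 = 0.2138 mg/L.
Mass balance: 0.2138·0.1348 = 0.02477·Cₑ + 0.11·0.0139.
Cₑ = (0.02881 − 0.001529) / 0.02477 = 1.102 mg/L.
Required removal = 1 − 1.102/17.5 = 93.7 %.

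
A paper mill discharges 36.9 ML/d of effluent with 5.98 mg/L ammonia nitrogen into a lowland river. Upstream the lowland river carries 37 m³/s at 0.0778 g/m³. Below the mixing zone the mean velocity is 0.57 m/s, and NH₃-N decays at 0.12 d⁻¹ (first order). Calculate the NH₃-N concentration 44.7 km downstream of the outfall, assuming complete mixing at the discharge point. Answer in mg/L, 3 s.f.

36.9 ML/d = 0.4271 m³/s.
After complete mixing, C₀ = (0.4271·5.98 + 37·0.0778) / 37.43 = 0.1452 mg/L.
Travel time t = 4.47e+04 m / 0.57 m/s = 7.842e+04 s = 0.9077 d.
C = 0.1452·exp(−0.12·0.9077) = 0.1452·0.8968 = 0.1302 mg/L.

0.130 mg/L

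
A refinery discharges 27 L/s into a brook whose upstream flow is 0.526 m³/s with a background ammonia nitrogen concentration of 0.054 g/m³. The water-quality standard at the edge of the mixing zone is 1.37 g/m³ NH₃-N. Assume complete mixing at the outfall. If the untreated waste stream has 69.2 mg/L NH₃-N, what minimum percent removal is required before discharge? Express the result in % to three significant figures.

61.0 %

27 L/s = 0.027 m³/s.
Mass balance: 1.37·0.553 = 0.027·Cₑ + 0.526·0.054.
Cₑ = (0.7576 − 0.0284) / 0.027 = 27.01 mg/L.
Required removal = 1 − 27.01/69.2 = 60.97 %.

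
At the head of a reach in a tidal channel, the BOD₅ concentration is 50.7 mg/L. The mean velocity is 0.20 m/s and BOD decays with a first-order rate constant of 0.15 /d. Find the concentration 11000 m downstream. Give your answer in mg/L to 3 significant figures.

46.1 mg/L

Travel time t = 11000 m / 0.20 m/s = 1.1e+04/0.20 = 5.5e+04 s = 0.6366 d.
First-order decay: C = 50.7·exp(−0.15·0.6366) = 50.7·0.9089 = 46.08 mg/L.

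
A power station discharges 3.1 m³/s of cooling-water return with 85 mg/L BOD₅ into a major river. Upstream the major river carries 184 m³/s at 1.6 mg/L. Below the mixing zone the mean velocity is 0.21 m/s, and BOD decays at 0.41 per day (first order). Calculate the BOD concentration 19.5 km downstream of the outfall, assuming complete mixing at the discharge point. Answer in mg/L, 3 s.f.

After complete mixing, C₀ = (3.1·85 + 184·1.6) / 187.1 = 2.982 mg/L.
Travel time t = 1.95e+04 m / 0.21 m/s = 9.286e+04 s = 1.075 d.
C = 2.982·exp(−0.41·1.075) = 2.982·0.6436 = 1.919 mg/L.

1.92 mg/L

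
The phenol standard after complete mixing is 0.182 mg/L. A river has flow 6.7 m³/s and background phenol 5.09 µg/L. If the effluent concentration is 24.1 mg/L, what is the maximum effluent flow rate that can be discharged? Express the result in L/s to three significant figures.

5.09 µg/L = 0.00509 mg/L.
Mass balance at complete mixing: C_std·(Q_w + Q_r) = Q_w·C_e + Q_r·C_b.
Rearranging, Q_w = Q_r·(C_std − C_b)/(C_e − C_std) = 6.7·(0.182 − 0.00509) / (24.1 − 0.182) = 0.04956 m³/s.
= 49.56 L/s.

49.6 L/s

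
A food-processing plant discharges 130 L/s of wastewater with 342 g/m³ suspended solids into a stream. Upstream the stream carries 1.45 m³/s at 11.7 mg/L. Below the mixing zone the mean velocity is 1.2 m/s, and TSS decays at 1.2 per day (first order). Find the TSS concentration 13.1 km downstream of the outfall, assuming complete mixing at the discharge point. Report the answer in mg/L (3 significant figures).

33.4 mg/L

130 L/s = 0.13 m³/s.
After complete mixing, C₀ = (0.13·342 + 1.45·11.7) / 1.58 = 38.88 mg/L.
Travel time t = 1.31e+04 m / 1.2 m/s = 1.092e+04 s = 0.1264 d.
C = 38.88·exp(−1.2·0.1264) = 38.88·0.8593 = 33.41 mg/L.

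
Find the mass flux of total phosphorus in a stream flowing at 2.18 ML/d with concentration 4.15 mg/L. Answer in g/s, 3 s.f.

0.105 g/s

2.18 ML/d = 0.02523 m³/s.
Mass flux = Q·C = 0.02523 m³/s × 4.15 g/m³ = 0.1047 g/s.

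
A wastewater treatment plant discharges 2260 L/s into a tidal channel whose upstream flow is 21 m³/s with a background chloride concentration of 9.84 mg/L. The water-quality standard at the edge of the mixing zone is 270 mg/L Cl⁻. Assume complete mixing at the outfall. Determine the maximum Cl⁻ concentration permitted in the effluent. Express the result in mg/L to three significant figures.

2260 L/s = 2.26 m³/s.
Mass balance: 270·23.26 = 2.26·Cₑ + 21·9.84.
Cₑ = (6280 − 206.6) / 2.26 = 2687 mg/L.

2690 mg/L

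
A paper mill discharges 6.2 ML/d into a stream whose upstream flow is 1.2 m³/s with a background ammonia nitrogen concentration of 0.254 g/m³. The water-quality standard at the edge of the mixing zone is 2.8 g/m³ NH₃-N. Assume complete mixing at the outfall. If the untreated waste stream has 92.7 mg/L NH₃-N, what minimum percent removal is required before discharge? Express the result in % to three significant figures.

6.2 ML/d = 0.07176 m³/s.
Mass balance: 2.8·1.272 = 0.07176·Cₑ + 1.2·0.254.
Cₑ = (3.561 − 0.3048) / 0.07176 = 45.38 mg/L.
Required removal = 1 − 45.38/92.7 = 51.05 %.

51.1 %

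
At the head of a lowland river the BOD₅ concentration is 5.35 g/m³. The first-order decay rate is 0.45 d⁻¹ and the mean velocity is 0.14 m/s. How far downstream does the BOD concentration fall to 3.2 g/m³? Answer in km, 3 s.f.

13.8 km

From C = C₀·e^(−kt), t = ln(C₀/C)/k = ln(5.35/3.2)/0.45 = 0.5139/0.45 = 1.142 d.
Distance = v·t = 0.14 m/s × 9.868e+04 s = 1.381e+04 m = 13.81 km.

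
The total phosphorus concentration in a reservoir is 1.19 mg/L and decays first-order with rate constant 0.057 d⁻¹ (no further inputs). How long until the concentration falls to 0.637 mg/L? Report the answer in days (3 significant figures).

11.0 d

t = ln(C₀/C)/k = ln(1.19/0.637)/0.057 = 0.6249/0.057 = 10.96 d.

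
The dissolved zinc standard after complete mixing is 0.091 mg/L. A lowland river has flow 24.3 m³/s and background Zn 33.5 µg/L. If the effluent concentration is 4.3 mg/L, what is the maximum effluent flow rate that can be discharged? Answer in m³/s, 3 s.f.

0.332 m³/s

33.5 µg/L = 0.0335 mg/L.
Mass balance at complete mixing: C_std·(Q_w + Q_r) = Q_w·C_e + Q_r·C_b.
Rearranging, Q_w = Q_r·(C_std − C_b)/(C_e − C_std) = 24.3·(0.091 − 0.0335) / (4.3 − 0.091) = 0.332 m³/s.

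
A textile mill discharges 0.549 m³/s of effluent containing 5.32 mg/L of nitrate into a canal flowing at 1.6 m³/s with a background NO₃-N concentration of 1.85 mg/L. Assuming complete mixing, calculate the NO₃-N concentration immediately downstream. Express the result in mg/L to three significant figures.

By mass balance at complete mixing, C = (0.549·5.32 + 1.6·1.85) / (0.549 + 1.6) = 5.881/2.149 = 2.736 mg/L.

2.74 mg/L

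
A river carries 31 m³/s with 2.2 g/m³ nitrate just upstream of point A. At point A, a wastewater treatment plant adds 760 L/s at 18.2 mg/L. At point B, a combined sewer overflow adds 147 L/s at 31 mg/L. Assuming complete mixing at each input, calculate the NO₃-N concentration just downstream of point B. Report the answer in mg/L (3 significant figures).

2.71 mg/L

760 L/s = 0.76 m³/s.
After input A: C = (31·2.2 + 0.76·18.2) / 31.76 = 2.583 mg/L.
147 L/s = 0.147 m³/s.
After input B: C = (31.76·2.583 + 0.147·31) / 31.91 = 2.714 mg/L.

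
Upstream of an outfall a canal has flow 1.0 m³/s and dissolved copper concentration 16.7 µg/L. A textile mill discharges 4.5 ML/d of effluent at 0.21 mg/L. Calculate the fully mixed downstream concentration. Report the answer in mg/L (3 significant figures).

0.0263 mg/L

4.5 ML/d = 0.05208 m³/s.
16.7 µg/L = 0.0167 mg/L.
Conservation of mass across the mixing zone: C = (0.05208·0.21 + 1·0.0167) / (0.05208 + 1) = 0.02764/1.052 = 0.02627 mg/L.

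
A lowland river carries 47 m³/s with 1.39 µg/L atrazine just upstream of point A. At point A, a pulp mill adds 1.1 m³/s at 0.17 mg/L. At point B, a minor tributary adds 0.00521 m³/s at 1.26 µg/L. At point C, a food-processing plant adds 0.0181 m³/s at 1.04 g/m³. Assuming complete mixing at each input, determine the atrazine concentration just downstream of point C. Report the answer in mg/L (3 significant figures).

0.00563 mg/L

1.39 µg/L = 0.00139 mg/L.
After input A: C = (47·0.00139 + 1.1·0.17) / 48.1 = 0.005246 mg/L.
1.26 µg/L = 0.00126 mg/L.
After input B: C = (48.1·0.005246 + 0.00521·0.00126) / 48.11 = 0.005246 mg/L.
After input C: C = (48.11·0.005246 + 0.0181·1.04) / 48.12 = 0.005635 mg/L.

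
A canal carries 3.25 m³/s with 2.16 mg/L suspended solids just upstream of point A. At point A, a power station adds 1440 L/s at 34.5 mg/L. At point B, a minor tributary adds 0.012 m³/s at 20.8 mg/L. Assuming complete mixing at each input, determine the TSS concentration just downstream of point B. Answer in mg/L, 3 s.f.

1440 L/s = 1.44 m³/s.
After input A: C = (3.25·2.16 + 1.44·34.5) / 4.69 = 12.09 mg/L.
After input B: C = (4.69·12.09 + 0.012·20.8) / 4.702 = 12.11 mg/L.

12.1 mg/L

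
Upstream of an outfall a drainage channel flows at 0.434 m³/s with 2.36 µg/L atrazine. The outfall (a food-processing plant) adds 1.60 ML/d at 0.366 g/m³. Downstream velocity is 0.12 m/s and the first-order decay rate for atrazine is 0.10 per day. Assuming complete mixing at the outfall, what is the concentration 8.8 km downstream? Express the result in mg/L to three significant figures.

1.60 ML/d = 0.01852 m³/s.
2.36 µg/L = 0.00236 mg/L.
After complete mixing, C₀ = (0.01852·0.366 + 0.434·0.00236) / 0.4525 = 0.01724 mg/L.
Travel time t = 8800 m / 0.12 m/s = 7.333e+04 s = 0.8488 d.
C = 0.01724·exp(−0.10·0.8488) = 0.01724·0.9186 = 0.01584 mg/L.

0.0158 mg/L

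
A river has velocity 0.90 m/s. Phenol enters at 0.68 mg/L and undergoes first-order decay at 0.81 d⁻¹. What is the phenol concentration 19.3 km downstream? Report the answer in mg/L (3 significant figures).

0.556 mg/L

Travel time t = 19.3 km / 0.90 m/s = 1.93e+04/0.90 = 2.144e+04 s = 0.2482 d.
First-order decay: C = 0.68·exp(−0.81·0.2482) = 0.68·0.8179 = 0.5562 mg/L.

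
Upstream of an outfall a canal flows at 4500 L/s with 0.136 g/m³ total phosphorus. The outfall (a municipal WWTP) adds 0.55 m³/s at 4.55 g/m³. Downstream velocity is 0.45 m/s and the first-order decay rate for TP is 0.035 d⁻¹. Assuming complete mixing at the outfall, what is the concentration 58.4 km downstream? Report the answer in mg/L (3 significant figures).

4500 L/s = 4.5 m³/s.
After complete mixing, C₀ = (0.55·4.55 + 4.5·0.136) / 5.05 = 0.6167 mg/L.
Travel time t = 5.84e+04 m / 0.45 m/s = 1.298e+05 s = 1.502 d.
C = 0.6167·exp(−0.035·1.502) = 0.6167·0.9488 = 0.5851 mg/L.

0.585 mg/L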